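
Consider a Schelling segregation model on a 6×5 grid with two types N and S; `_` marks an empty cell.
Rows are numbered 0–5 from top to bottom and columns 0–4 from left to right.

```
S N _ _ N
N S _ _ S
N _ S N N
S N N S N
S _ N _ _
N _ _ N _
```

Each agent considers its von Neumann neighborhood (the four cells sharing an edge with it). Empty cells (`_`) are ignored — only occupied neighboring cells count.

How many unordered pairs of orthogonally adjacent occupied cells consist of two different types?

Scan each occupied cell's neighbors to the right and below so each pair is counted once.
Row 0: S(0,0)–N(0,1)≠ S(0,0)–N(1,0)≠ N(0,1)–S(1,1)≠ N(0,4)–S(1,4)≠  → 4/4 unlike.
Row 1: N(1,0)–S(1,1)≠ N(1,0)–N(2,0)= S(1,4)–N(2,4)≠  → 2/3 unlike.
Row 2: N(2,0)–S(3,0)≠ S(2,2)–N(2,3)≠ S(2,2)–N(3,2)≠ N(2,3)–N(2,4)= N(2,3)–S(3,3)≠ N(2,4)–N(3,4)=  → 4/6 unlike.
Row 3: S(3,0)–N(3,1)≠ S(3,0)–S(4,0)= N(3,1)–N(3,2)= N(3,2)–S(3,3)≠ N(3,2)–N(4,2)= S(3,3)–N(3,4)≠  → 3/6 unlike.
Row 4: S(4,0)–N(5,0)≠  → 1/1 unlike.
Total adjacent occupied pairs: 20; unlike-type pairs: 14.

14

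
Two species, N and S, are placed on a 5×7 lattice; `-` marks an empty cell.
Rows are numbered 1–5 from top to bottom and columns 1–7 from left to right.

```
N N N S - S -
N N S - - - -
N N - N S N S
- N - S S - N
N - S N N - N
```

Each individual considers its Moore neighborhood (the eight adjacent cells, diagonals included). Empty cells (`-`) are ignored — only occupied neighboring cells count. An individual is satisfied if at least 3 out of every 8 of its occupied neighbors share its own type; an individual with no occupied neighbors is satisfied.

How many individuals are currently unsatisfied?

Row 1: (1,1)N 3/3 ✓ · (1,2)N 4/5 ✓ · (1,3)N 2/4 ✓ · (1,4)S 1/2 ✓ · (1,6)S 0/0 ✓
Row 2: (2,1)N 5/5 ✓ · (2,2)N 6/7 ✓ · (2,3)S 1/6 ✗
Row 3: (3,1)N 4/4 ✓ · (3,2)N 4/5 ✓ · (3,4)N 0/4 ✗ · (3,5)S 2/4 ✓ · (3,6)N 1/4 ✗ · (3,7)S 0/2 ✗
Row 4: (4,2)N 3/4 ✓ · (4,4)S 3/6 ✓ · (4,5)S 2/6 ✗ · (4,7)N 2/3 ✓
Row 5: (5,1)N 1/1 ✓ · (5,3)S 1/3 ✗ · (5,4)N 1/4 ✗ · (5,5)N 1/3 ✗ · (5,7)N 1/1 ✓
Unsatisfied: (2,3), (3,4), (3,6), (3,7), (4,5), (5,3), (5,4), (5,5) — 8 in total.

8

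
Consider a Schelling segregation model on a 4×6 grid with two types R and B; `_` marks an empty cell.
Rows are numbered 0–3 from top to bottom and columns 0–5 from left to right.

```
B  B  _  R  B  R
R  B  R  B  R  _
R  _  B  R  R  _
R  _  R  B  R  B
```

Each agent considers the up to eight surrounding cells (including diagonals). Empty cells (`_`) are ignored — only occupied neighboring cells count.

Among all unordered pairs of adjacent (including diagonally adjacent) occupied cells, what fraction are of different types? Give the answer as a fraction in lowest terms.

23/42

Scan each occupied cell's neighbors to the right and below (and the two forward diagonals) so each pair is counted once.
From row 0: 7 unlike of 14 pairs (running 7/14).
From row 1: 8 unlike of 14 pairs (running 15/28).
From row 2: 5 unlike of 11 pairs (running 20/39).
From row 3: 3 unlike of 3 pairs (running 23/42).
Total adjacent occupied pairs: 42; unlike-type pairs: 23.
23/42 is already in lowest terms.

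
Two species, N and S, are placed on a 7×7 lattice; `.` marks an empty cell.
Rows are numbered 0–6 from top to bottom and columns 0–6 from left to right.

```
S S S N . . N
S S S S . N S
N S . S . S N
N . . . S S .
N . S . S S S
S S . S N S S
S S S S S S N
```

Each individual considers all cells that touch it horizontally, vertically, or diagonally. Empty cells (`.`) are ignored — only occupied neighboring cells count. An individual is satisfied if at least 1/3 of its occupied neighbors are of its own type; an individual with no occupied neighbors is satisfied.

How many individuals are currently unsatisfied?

Row 0: (0,0)S 3/3 ok · (0,1)S 5/5 ok · (0,2)S 4/5 ok · (0,3)N 0/3 unhappy · (0,6)N 1/2 ok
Row 1: (1,0)S 4/5 ok · (1,1)S 6/7 ok · (1,2)S 6/7 ok · (1,3)S 3/4 ok · (1,5)N 2/4 ok · (1,6)S 1/4 unhappy
Row 2: (2,0)N 1/4 unhappy · (2,1)S 3/5 ok · (2,3)S 3/3 ok · (2,5)S 3/5 ok · (2,6)N 1/4 unhappy
Row 3: (3,0)N 2/3 ok · (3,4)S 5/5 ok · (3,5)S 5/6 ok
Row 4: (4,0)N 1/3 ok · (4,2)S 2/2 ok · (4,4)S 5/6 ok · (4,5)S 6/7 ok · (4,6)S 4/4 ok
Row 5: (5,0)S 3/4 ok · (5,1)S 5/6 ok · (5,3)S 5/6 ok · (5,4)N 0/7 unhappy · (5,5)S 6/8 ok · (5,6)S 4/5 ok
Row 6: (6,0)S 3/3 ok · (6,1)S 4/4 ok · (6,2)S 4/4 ok · (6,3)S 3/4 ok · (6,4)S 4/5 ok · (6,5)S 3/5 ok · (6,6)N 0/3 unhappy
Unsatisfied: (0,3), (1,6), (2,0), (2,6), (5,4), (6,6) — 6 in total.

6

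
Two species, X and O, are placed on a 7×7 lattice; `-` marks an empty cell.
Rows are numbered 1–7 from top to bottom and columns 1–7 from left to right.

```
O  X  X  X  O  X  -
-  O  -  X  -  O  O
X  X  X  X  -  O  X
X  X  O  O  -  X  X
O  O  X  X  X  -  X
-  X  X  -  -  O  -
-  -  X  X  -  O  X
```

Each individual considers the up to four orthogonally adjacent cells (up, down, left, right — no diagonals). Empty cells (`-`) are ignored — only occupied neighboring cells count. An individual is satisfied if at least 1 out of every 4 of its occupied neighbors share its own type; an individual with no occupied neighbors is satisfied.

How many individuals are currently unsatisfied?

(1,1)O 0/1 not
(1,2)X 1/3 satisfied
(1,3)X 2/2 satisfied
(1,4)X 2/3 satisfied
(1,5)O 0/2 not
(1,6)X 0/2 not
(2,2)O 0/2 not
(2,4)X 2/2 satisfied
(2,6)O 2/3 satisfied
(2,7)O 1/2 satisfied
(3,1)X 2/2 satisfied
(3,2)X 3/4 satisfied
(3,3)X 2/3 satisfied
(3,4)X 2/3 satisfied
(3,6)O 1/3 satisfied
(3,7)X 1/3 satisfied
(4,1)X 2/3 satisfied
(4,2)X 2/4 satisfied
(4,3)O 1/4 satisfied
(4,4)O 1/3 satisfied
(4,6)X 1/2 satisfied
(4,7)X 3/3 satisfied
(5,1)O 1/2 satisfied
(5,2)O 1/4 satisfied
(5,3)X 2/4 satisfied
(5,4)X 2/3 satisfied
(5,5)X 1/1 satisfied
(5,7)X 1/1 satisfied
(6,2)X 1/2 satisfied
(6,3)X 3/3 satisfied
(6,6)O 1/1 satisfied
(7,3)X 2/2 satisfied
(7,4)X 1/1 satisfied
(7,6)O 1/2 satisfied
(7,7)X 0/1 not
Unsatisfied: (1,1), (1,5), (1,6), (2,2), (7,7) — 5 in total.

5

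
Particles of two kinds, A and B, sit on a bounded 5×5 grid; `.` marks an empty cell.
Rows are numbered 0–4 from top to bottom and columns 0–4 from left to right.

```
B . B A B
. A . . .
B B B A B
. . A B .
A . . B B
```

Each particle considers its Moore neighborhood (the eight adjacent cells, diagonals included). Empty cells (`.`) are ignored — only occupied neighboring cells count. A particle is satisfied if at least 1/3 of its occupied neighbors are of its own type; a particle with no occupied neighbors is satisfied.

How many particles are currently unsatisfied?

(0,0)B 0/1 not
(0,2)B 0/2 not
(0,3)A 0/2 not
(0,4)B 0/1 not
(1,1)A 0/5 not
(2,0)B 1/2 satisfied
(2,1)B 2/4 satisfied
(2,2)B 2/5 satisfied
(2,3)A 1/4 not
(2,4)B 1/2 satisfied
(3,2)A 1/5 not
(3,3)B 4/6 satisfied
(4,0)A 0/0 satisfied
(4,3)B 2/3 satisfied
(4,4)B 2/2 satisfied
Unsatisfied: (0,0), (0,2), (0,3), (0,4), (1,1), (2,3), (3,2) — 7 in total.

7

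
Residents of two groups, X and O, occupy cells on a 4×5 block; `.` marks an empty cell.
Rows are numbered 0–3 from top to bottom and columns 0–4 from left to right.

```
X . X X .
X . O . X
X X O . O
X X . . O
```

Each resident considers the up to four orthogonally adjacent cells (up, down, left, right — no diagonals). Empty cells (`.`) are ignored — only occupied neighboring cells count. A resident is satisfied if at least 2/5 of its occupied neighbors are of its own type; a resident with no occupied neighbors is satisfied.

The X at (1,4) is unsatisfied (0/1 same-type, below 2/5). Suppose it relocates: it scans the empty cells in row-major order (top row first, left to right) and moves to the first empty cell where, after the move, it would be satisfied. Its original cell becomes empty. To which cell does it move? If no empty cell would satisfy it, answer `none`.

Vacating (1,4). Empty cells in order:
  (0,1): 2/2 same-type → satisfied — stop here.

(0,1)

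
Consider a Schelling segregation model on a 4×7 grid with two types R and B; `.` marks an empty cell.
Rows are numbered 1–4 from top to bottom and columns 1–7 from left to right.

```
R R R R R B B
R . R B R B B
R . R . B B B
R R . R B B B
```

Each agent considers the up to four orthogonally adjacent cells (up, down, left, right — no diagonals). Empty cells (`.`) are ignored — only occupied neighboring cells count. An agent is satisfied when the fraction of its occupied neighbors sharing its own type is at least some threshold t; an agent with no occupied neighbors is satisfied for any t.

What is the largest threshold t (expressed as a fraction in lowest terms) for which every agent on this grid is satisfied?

Row 1: (1,1)R 2/2 · (1,2)R 2/2 · (1,3)R 3/3 · (1,4)R 2/3 · (1,5)R 2/3 · (1,6)B 2/3 · (1,7)B 2/2
Row 2: (2,1)R 2/2 · (2,3)R 2/3 · (2,4)B 0/3 · (2,5)R 1/4 · (2,6)B 3/4 · (2,7)B 3/3
Row 3: (3,1)R 2/2 · (3,3)R 1/1 · (3,5)B 2/3 · (3,6)B 4/4 · (3,7)B 3/3
Row 4: (4,1)R 2/2 · (4,2)R 1/1 · (4,4)R 0/1 · (4,5)B 2/3 · (4,6)B 3/3 · (4,7)B 2/2
The smallest same-type fraction is 0/3 at (2,4), which reduces to 0/1. Any threshold above that leaves this agent unsatisfied.

0/1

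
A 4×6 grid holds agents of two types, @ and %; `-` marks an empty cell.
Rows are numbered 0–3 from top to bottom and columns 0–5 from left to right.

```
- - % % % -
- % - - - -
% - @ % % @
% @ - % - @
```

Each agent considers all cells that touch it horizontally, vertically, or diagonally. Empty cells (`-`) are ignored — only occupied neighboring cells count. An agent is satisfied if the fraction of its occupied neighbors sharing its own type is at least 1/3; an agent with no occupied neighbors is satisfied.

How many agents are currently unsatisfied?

1

Row 0: (0,2)% 2/2 ✓ · (0,3)% 2/2 ✓ · (0,4)% 1/1 ✓
Row 1: (1,1)% 2/3 ✓
Row 2: (2,0)% 2/3 ✓ · (2,2)@ 1/4 ✗ · (2,3)% 2/3 ✓ · (2,4)% 2/4 ✓ · (2,5)@ 1/2 ✓
Row 3: (3,0)% 1/2 ✓ · (3,1)@ 1/3 ✓ · (3,3)% 2/3 ✓ · (3,5)@ 1/2 ✓
Unsatisfied: (2,2) — 1 in total.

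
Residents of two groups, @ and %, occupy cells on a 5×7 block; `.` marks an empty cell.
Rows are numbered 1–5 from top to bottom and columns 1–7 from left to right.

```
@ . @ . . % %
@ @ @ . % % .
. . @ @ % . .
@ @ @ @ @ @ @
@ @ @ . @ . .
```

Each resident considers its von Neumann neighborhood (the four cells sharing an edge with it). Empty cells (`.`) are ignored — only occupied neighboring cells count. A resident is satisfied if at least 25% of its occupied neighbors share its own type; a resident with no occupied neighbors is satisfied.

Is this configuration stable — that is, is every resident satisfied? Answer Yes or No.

Yes

Row 1: (1,1)@ 1/1 ✓ · (1,3)@ 1/1 ✓ · (1,6)% 2/2 ✓ · (1,7)% 1/1 ✓
Row 2: (2,1)@ 2/2 ✓ · (2,2)@ 2/2 ✓ · (2,3)@ 3/3 ✓ · (2,5)% 2/2 ✓ · (2,6)% 2/2 ✓
Row 3: (3,3)@ 3/3 ✓ · (3,4)@ 2/3 ✓ · (3,5)% 1/3 ✓
Row 4: (4,1)@ 2/2 ✓ · (4,2)@ 3/3 ✓ · (4,3)@ 4/4 ✓ · (4,4)@ 3/3 ✓ · (4,5)@ 3/4 ✓ · (4,6)@ 2/2 ✓ · (4,7)@ 1/1 ✓
Row 5: (5,1)@ 2/2 ✓ · (5,2)@ 3/3 ✓ · (5,3)@ 2/2 ✓ · (5,5)@ 1/1 ✓
All meet the threshold, so the configuration is stable.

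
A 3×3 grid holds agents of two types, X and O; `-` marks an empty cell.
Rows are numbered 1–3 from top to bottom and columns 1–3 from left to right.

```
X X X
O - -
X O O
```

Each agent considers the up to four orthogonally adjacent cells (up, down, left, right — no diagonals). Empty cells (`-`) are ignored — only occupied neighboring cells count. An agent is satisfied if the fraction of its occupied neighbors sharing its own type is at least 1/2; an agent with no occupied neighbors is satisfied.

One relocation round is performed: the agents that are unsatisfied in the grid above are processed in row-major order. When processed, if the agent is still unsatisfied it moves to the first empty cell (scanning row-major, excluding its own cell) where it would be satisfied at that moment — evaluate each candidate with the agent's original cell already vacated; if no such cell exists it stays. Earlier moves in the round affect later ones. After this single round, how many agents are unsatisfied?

1

Initially unsatisfied (in order): (2,1), (3,1).
  (2,1) → (2,2).
  (3,1) → (2,1).
Resulting grid:
X X X
X O -
- O O
Unsatisfied now: (2,2).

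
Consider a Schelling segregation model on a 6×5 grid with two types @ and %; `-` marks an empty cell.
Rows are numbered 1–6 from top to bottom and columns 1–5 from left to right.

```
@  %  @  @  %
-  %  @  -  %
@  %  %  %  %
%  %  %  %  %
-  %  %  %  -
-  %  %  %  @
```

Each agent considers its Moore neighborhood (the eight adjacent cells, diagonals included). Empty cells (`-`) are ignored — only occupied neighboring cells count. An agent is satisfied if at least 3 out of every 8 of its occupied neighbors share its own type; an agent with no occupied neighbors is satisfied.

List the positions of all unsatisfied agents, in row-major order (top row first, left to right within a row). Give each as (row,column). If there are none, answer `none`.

Row 1: (1,1)@ 0/2 ✗ · (1,2)% 1/4 ✗ · (1,3)@ 2/4 ✓ · (1,4)@ 2/4 ✓ · (1,5)% 1/2 ✓
Row 2: (2,2)% 3/7 ✓ · (2,3)@ 2/7 ✗ · (2,5)% 3/4 ✓
Row 3: (3,1)@ 0/4 ✗ · (3,2)% 5/7 ✓ · (3,3)% 6/7 ✓ · (3,4)% 6/7 ✓ · (3,5)% 4/4 ✓
Row 4: (4,1)% 3/4 ✓ · (4,2)% 6/7 ✓ · (4,3)% 8/8 ✓ · (4,4)% 7/7 ✓ · (4,5)% 4/4 ✓
Row 5: (5,2)% 6/6 ✓ · (5,3)% 8/8 ✓ · (5,4)% 6/7 ✓
Row 6: (6,2)% 3/3 ✓ · (6,3)% 5/5 ✓ · (6,4)% 3/4 ✓ · (6,5)@ 0/2 ✗

(1,1), (1,2), (2,3), (3,1), (6,5)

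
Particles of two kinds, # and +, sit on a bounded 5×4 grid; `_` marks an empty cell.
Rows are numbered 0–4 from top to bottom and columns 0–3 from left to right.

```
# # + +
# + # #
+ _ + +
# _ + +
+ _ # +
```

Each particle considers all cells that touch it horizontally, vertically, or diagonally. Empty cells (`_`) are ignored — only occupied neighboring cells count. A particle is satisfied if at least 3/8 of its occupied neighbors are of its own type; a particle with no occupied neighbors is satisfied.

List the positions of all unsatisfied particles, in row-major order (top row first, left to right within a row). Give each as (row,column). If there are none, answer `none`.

(0,3), (1,2), (1,3), (2,0), (3,0), (4,0), (4,2)

Row 0: (0,0)# 2/3 ok · (0,1)# 3/5 ok · (0,2)+ 2/5 ok · (0,3)+ 1/3 unhappy
Row 1: (1,0)# 2/4 ok · (1,1)+ 3/7 ok · (1,2)# 2/7 unhappy · (1,3)# 1/5 unhappy
Row 2: (2,0)+ 1/3 unhappy · (2,2)+ 4/6 ok · (2,3)+ 3/5 ok
Row 3: (3,0)# 0/2 unhappy · (3,2)+ 4/5 ok · (3,3)+ 4/5 ok
Row 4: (4,0)+ 0/1 unhappy · (4,2)# 0/3 unhappy · (4,3)+ 2/3 ok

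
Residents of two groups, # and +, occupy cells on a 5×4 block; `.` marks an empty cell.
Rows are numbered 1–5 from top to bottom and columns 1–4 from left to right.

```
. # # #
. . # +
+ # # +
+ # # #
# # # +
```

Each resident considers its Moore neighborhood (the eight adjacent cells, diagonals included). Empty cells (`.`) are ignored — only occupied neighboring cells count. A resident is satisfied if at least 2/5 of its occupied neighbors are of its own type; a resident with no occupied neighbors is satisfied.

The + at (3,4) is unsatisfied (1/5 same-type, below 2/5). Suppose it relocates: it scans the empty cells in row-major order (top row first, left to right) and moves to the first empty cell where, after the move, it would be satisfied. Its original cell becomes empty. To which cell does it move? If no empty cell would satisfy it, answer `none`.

none

Vacating (3,4). Empty cells in order:
  (1,1): 0/1 same-type → still unsatisfied.
  (2,1): 1/3 same-type → still unsatisfied.
  (2,2): 1/6 same-type → still unsatisfied.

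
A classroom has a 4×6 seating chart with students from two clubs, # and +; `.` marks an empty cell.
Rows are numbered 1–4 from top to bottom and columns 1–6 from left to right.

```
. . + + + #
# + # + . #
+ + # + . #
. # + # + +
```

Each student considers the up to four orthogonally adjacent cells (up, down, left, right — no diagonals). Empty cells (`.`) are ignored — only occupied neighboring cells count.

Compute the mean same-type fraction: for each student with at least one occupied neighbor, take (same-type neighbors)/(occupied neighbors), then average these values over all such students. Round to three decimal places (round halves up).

0.412

Row 1: (1,3)+ 1/2 · (1,4)+ 3/3 · (1,5)+ 1/2 · (1,6)# 1/2
Row 2: (2,1)# 0/2 · (2,2)+ 1/3 · (2,3)# 1/4 · (2,4)+ 2/3 · (2,6)# 2/2
Row 3: (3,1)+ 1/2 · (3,2)+ 2/4 · (3,3)# 1/4 · (3,4)+ 1/3 · (3,6)# 1/2
Row 4: (4,2)# 0/2 · (4,3)+ 0/3 · (4,4)# 0/3 · (4,5)+ 1/2 · (4,6)+ 1/2
Sum over 19 students: 1/2 + 3/3 + 1/2 + 1/2 + 0/2 + 1/3 + 1/4 + 2/3 + 2/2 + 1/2 + 2/4 + 1/4 + 1/3 + 1/2 + 0/2 + 0/3 + 0/3 + 1/2 + 1/2 = 47/6; mean = 47/6 ÷ 19 = 47/114 = 0.412280… → 0.412.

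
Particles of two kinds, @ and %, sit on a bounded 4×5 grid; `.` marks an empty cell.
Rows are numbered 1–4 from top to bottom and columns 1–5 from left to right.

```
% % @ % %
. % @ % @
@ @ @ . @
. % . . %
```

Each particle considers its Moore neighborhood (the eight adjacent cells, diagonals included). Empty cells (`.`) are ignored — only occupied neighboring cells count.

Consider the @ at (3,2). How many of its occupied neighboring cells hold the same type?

Occupied neighbors of (3,2): (2,2)=%, (2,3)=@, (3,1)=@, (3,3)=@, (4,2)=%.
Same type (@): 3 of 5.

3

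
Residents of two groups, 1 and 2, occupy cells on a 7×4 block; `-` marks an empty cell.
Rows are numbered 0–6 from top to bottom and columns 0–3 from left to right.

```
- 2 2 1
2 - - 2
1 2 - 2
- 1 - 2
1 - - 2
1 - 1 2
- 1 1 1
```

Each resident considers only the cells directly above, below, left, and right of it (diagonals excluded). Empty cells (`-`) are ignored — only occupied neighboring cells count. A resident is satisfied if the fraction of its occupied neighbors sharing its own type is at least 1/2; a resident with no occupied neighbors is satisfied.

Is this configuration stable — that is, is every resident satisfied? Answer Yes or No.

No

(0,1)2 1/1 satisfied
(0,2)2 1/2 satisfied
(0,3)1 0/2 not
(1,0)2 0/1 not
(1,3)2 1/2 satisfied
(2,0)1 0/2 not
(2,1)2 0/2 not
(2,3)2 2/2 satisfied
(3,1)1 0/1 not
(3,3)2 2/2 satisfied
(4,0)1 1/1 satisfied
(4,3)2 2/2 satisfied
(5,0)1 1/1 satisfied
(5,2)1 1/2 satisfied
(5,3)2 1/3 not
(6,1)1 1/1 satisfied
(6,2)1 3/3 satisfied
(6,3)1 1/2 satisfied
For instance (0,3) has only 0/2 same-type neighbors, below 1/2.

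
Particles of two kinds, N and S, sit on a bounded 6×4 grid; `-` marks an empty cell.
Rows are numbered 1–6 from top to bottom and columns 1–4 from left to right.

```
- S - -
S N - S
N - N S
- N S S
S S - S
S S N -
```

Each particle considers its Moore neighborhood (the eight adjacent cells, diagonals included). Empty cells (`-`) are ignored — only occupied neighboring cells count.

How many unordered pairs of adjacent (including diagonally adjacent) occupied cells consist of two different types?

13

Scan each occupied cell's neighbors to the right and below (and the two forward diagonals) so each pair is counted once.
From row 1: 1 unlike of 2 pairs (running 1/2).
From row 2: 3 unlike of 6 pairs (running 4/8).
From row 3: 3 unlike of 7 pairs (running 7/15).
From row 4: 3 unlike of 7 pairs (running 10/22).
From row 5: 2 unlike of 7 pairs (running 12/29).
From row 6: 1 unlike of 2 pairs (running 13/31).
Total adjacent occupied pairs: 31; unlike-type pairs: 13.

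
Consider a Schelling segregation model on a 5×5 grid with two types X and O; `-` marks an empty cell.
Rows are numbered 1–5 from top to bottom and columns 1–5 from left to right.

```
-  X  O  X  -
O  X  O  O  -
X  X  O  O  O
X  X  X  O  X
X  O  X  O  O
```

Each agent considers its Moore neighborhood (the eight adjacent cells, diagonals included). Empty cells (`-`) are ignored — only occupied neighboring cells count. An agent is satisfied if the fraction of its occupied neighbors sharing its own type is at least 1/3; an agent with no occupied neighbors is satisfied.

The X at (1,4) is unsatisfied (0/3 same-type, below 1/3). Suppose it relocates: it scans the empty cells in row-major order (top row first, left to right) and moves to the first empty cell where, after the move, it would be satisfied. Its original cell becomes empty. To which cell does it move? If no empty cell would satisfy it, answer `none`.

(1,1)

Vacating (1,4). Empty cells in order:
  (1,1): 2/3 same-type → satisfied — stop here.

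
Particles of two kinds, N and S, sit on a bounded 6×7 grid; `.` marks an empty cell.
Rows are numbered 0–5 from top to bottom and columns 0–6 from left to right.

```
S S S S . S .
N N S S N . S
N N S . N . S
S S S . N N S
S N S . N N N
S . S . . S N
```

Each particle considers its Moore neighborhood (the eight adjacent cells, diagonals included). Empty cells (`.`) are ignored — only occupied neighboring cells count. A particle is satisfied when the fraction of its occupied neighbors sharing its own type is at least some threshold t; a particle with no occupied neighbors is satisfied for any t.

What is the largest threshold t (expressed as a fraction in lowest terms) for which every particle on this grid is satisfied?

0/1

Row 0: (0,0)S 1/3 · (0,1)S 3/5 · (0,2)S 4/5 · (0,3)S 3/4 · (0,5)S 1/2
Row 1: (1,0)N 3/5 · (1,1)N 3/8 · (1,2)S 5/7 · (1,3)S 4/6 · (1,4)N 1/4 · (1,6)S 2/2
Row 2: (2,0)N 3/5 · (2,1)N 3/8 · (2,2)S 4/6 · (2,4)N 3/4 · (2,6)S 2/3
Row 3: (3,0)S 2/5 · (3,1)S 5/8 · (3,2)S 3/5 · (3,4)N 4/4 · (3,5)N 5/7 · (3,6)S 1/4
Row 4: (4,0)S 3/4 · (4,1)N 0/7 · (4,2)S 3/4 · (4,4)N 3/4 · (4,5)N 5/7 · (4,6)N 3/5
Row 5: (5,0)S 1/2 · (5,2)S 1/2 · (5,5)S 0/4 · (5,6)N 2/3
The smallest same-type fraction is 0/7 at (4,1), which reduces to 0/1. Any threshold above that leaves this particle unsatisfied.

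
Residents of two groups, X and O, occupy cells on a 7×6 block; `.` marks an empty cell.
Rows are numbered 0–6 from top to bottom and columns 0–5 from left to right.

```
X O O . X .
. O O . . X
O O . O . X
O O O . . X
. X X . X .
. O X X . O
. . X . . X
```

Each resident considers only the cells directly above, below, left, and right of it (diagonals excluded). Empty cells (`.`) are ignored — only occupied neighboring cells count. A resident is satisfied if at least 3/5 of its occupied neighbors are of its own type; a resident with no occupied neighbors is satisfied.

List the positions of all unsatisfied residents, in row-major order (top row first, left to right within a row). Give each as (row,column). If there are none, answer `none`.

Row 0: (0,0)X 0/1 unhappy · (0,1)O 2/3 ok · (0,2)O 2/2 ok · (0,4)X 0/0 ok
Row 1: (1,1)O 3/3 ok · (1,2)O 2/2 ok · (1,5)X 1/1 ok
Row 2: (2,0)O 2/2 ok · (2,1)O 3/3 ok · (2,3)O 0/0 ok · (2,5)X 2/2 ok
Row 3: (3,0)O 2/2 ok · (3,1)O 3/4 ok · (3,2)O 1/2 unhappy · (3,5)X 1/1 ok
Row 4: (4,1)X 1/3 unhappy · (4,2)X 2/3 ok · (4,4)X 0/0 ok
Row 5: (5,1)O 0/2 unhappy · (5,2)X 3/4 ok · (5,3)X 1/1 ok · (5,5)O 0/1 unhappy
Row 6: (6,2)X 1/1 ok · (6,5)X 0/1 unhappy

(0,0), (3,2), (4,1), (5,1), (5,5), (6,5)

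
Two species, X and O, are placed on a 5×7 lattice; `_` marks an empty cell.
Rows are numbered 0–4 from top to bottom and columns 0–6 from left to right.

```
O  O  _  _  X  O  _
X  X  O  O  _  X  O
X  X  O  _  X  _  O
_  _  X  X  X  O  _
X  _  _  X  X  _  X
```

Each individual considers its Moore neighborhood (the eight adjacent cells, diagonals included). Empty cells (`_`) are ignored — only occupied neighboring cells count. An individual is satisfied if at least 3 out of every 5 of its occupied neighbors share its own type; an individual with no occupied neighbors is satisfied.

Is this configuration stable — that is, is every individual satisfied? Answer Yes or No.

(0,0)O 1/3 unhappy
(0,1)O 2/4 unhappy
(0,4)X 1/3 unhappy
(0,5)O 1/3 unhappy
(1,0)X 3/5 ok
(1,1)X 3/7 unhappy
(1,2)O 3/5 ok
(1,3)O 2/4 unhappy
(1,5)X 2/5 unhappy
(1,6)O 2/3 ok
(2,0)X 3/3 ok
(2,1)X 4/6 ok
(2,2)O 2/6 unhappy
(2,4)X 3/5 ok
(2,6)O 2/3 ok
(3,2)X 3/4 ok
(3,3)X 5/6 ok
(3,4)X 4/5 ok
(3,5)O 1/5 unhappy
(4,0)X 0/0 ok
(4,3)X 4/4 ok
(4,4)X 3/4 ok
(4,6)X 0/1 unhappy
For instance (0,0) has only 1/3 same-type neighbors, below 3/5.

No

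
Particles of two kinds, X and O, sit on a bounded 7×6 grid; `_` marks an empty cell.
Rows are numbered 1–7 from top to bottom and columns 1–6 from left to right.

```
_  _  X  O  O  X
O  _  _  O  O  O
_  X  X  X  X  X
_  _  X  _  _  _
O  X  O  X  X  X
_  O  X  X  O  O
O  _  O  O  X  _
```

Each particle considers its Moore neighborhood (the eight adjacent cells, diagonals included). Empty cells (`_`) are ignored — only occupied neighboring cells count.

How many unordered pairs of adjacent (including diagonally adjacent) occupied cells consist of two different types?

Scan each occupied cell's neighbors to the right and below (and the two forward diagonals) so each pair is counted once.
From row 1: 5 unlike of 11 pairs (running 5/11).
From row 2: 9 unlike of 11 pairs (running 14/22).
From row 3: 0 unlike of 7 pairs (running 14/29).
From row 4: 1 unlike of 3 pairs (running 15/32).
From row 5: 11 unlike of 19 pairs (running 26/51).
From row 6: 8 unlike of 14 pairs (running 34/65).
From row 7: 1 unlike of 2 pairs (running 35/67).
Total adjacent occupied pairs: 67; unlike-type pairs: 35.

35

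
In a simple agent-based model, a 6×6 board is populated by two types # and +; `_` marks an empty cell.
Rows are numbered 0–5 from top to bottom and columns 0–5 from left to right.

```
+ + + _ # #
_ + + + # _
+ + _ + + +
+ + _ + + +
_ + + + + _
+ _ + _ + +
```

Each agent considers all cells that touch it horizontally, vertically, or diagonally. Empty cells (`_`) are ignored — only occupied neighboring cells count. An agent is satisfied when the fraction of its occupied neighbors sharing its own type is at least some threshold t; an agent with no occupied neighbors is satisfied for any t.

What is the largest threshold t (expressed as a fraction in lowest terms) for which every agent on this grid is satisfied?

Row 0: (0,0)+ 2/2 · (0,1)+ 4/4 · (0,2)+ 4/4 · (0,4)# 2/3 · (0,5)# 2/2
Row 1: (1,1)+ 6/6 · (1,2)+ 6/6 · (1,3)+ 4/6 · (1,4)# 2/6
Row 2: (2,0)+ 4/4 · (2,1)+ 5/5 · (2,3)+ 5/6 · (2,4)+ 6/7 · (2,5)+ 3/4
Row 3: (3,0)+ 4/4 · (3,1)+ 5/5 · (3,3)+ 6/6 · (3,4)+ 7/7 · (3,5)+ 4/4
Row 4: (4,1)+ 5/5 · (4,2)+ 5/5 · (4,3)+ 6/6 · (4,4)+ 6/6
Row 5: (5,0)+ 1/1 · (5,2)+ 3/3 · (5,4)+ 3/3 · (5,5)+ 2/2
The smallest same-type fraction is 2/6 at (1,4), which reduces to 1/3. Any threshold above that leaves this agent unsatisfied.

1/3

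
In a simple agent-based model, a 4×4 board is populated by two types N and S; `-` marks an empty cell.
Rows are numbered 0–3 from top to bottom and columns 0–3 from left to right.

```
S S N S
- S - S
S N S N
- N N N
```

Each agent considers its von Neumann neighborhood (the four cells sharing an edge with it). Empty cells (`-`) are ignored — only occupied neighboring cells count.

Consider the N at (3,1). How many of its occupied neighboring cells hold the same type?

Occupied neighbors of (3,1): (2,1)=N, (3,2)=N.
Same type (N): 2 of 2.

2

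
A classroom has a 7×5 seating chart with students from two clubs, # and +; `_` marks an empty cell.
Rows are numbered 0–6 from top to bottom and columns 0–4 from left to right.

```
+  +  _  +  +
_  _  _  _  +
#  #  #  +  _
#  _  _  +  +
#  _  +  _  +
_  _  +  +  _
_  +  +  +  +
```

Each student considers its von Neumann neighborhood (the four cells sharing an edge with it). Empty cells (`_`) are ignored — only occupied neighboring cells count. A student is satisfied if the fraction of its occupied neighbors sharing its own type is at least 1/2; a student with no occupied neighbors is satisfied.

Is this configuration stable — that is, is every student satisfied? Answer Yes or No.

Yes

Row 0: (0,0)+ 1/1 satisfied · (0,1)+ 1/1 satisfied · (0,3)+ 1/1 satisfied · (0,4)+ 2/2 satisfied
Row 1: (1,4)+ 1/1 satisfied
Row 2: (2,0)# 2/2 satisfied · (2,1)# 2/2 satisfied · (2,2)# 1/2 satisfied · (2,3)+ 1/2 satisfied
Row 3: (3,0)# 2/2 satisfied · (3,3)+ 2/2 satisfied · (3,4)+ 2/2 satisfied
Row 4: (4,0)# 1/1 satisfied · (4,2)+ 1/1 satisfied · (4,4)+ 1/1 satisfied
Row 5: (5,2)+ 3/3 satisfied · (5,3)+ 2/2 satisfied
Row 6: (6,1)+ 1/1 satisfied · (6,2)+ 3/3 satisfied · (6,3)+ 3/3 satisfied · (6,4)+ 1/1 satisfied
All meet the threshold, so the configuration is stable.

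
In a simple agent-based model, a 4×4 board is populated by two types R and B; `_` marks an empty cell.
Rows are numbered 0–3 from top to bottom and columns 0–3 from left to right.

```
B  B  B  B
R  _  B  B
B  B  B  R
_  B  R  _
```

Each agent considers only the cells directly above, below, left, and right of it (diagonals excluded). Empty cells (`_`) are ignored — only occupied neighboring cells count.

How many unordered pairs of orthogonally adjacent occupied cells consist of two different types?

Scan each occupied cell's neighbors to the right and below so each pair is counted once.
Row 0: B(0,0)–B(0,1)= B(0,0)–R(1,0)≠ B(0,1)–B(0,2)= B(0,2)–B(0,3)= B(0,2)–B(1,2)= B(0,3)–B(1,3)=  → 1/6 unlike.
Row 1: R(1,0)–B(2,0)≠ B(1,2)–B(1,3)= B(1,2)–B(2,2)= B(1,3)–R(2,3)≠  → 2/4 unlike.
Row 2: B(2,0)–B(2,1)= B(2,1)–B(2,2)= B(2,1)–B(3,1)= B(2,2)–R(2,3)≠ B(2,2)–R(3,2)≠  → 2/5 unlike.
Row 3: B(3,1)–R(3,2)≠  → 1/1 unlike.
Total adjacent occupied pairs: 16; unlike-type pairs: 6.

6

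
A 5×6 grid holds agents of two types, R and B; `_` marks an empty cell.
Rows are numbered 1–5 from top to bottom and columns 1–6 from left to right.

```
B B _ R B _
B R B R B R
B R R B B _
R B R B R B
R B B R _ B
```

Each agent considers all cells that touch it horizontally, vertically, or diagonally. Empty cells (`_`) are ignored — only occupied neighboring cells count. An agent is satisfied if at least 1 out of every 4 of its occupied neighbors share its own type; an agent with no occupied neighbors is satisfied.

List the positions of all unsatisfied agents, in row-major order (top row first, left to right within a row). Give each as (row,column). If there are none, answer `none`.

(1,1)B 2/3 satisfied
(1,2)B 3/4 satisfied
(1,4)R 1/4 satisfied
(1,5)B 1/4 satisfied
(2,1)B 3/5 satisfied
(2,2)R 2/7 satisfied
(2,3)B 2/7 satisfied
(2,4)R 2/7 satisfied
(2,5)B 3/6 satisfied
(2,6)R 0/3 not
(3,1)B 2/5 satisfied
(3,2)R 4/8 satisfied
(3,3)R 4/8 satisfied
(3,4)B 4/8 satisfied
(3,5)B 4/7 satisfied
(4,1)R 2/5 satisfied
(4,2)B 3/8 satisfied
(4,3)R 3/8 satisfied
(4,4)B 3/7 satisfied
(4,5)R 1/6 not
(4,6)B 2/3 satisfied
(5,1)R 1/3 satisfied
(5,2)B 2/5 satisfied
(5,3)B 3/5 satisfied
(5,4)R 2/4 satisfied
(5,6)B 1/2 satisfied

(2,6), (4,5)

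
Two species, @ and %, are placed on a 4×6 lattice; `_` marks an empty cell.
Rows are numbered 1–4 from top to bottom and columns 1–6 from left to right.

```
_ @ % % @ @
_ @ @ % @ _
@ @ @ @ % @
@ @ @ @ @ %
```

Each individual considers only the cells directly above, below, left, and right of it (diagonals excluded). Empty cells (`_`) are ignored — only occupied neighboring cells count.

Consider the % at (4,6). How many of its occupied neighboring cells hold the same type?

0

Occupied neighbors of (4,6): (3,6)=@, (4,5)=@.
Same type (%): 0 of 2.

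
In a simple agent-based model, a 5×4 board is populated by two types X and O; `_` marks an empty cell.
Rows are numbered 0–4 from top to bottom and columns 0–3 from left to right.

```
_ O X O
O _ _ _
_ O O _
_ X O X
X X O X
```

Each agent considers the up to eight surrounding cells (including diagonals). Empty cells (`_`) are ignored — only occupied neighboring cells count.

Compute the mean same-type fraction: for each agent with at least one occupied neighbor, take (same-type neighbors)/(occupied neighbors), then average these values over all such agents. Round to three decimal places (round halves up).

Row 0: (0,1)O 1/2 · (0,2)X 0/2 · (0,3)O 0/1
Row 1: (1,0)O 2/2
Row 2: (2,1)O 3/4 · (2,2)O 2/4
Row 3: (3,1)X 2/6 · (3,2)O 3/7 · (3,3)X 1/4
Row 4: (4,0)X 2/2 · (4,1)X 2/4 · (4,2)O 1/5 · (4,3)X 1/3
Sum over 13 agents: 1/2 + 0/2 + 0/1 + 2/2 + 3/4 + 2/4 + 2/6 + 3/7 + 1/4 + 2/2 + 2/4 + 1/5 + 1/3 = 1217/210; mean = 1217/210 ÷ 13 = 1217/2730 = 0.445787… → 0.446.

0.446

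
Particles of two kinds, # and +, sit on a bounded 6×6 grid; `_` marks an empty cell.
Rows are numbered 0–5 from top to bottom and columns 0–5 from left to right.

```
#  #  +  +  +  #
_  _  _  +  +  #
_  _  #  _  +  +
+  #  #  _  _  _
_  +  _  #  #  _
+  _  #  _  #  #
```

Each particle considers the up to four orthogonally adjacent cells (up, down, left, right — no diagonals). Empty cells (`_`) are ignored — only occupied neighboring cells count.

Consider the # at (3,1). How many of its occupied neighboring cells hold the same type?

Occupied neighbors of (3,1): (4,1)=+, (3,0)=+, (3,2)=#.
Same type (#): 1 of 3.

1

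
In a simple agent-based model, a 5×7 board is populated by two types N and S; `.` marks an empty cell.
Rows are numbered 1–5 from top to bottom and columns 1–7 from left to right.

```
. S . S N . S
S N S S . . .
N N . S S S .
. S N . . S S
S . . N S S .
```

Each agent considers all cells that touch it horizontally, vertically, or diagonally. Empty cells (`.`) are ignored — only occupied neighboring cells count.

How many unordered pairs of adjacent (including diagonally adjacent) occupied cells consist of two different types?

Scan each occupied cell's neighbors to the right and below (and the two forward diagonals) so each pair is counted once.
From row 1: 3 unlike of 7 pairs (running 3/7).
From row 2: 5 unlike of 11 pairs (running 8/18).
From row 3: 3 unlike of 10 pairs (running 11/28).
From row 4: 1 unlike of 7 pairs (running 12/35).
From row 5: 1 unlike of 2 pairs (running 13/37).
Total adjacent occupied pairs: 37; unlike-type pairs: 13.

13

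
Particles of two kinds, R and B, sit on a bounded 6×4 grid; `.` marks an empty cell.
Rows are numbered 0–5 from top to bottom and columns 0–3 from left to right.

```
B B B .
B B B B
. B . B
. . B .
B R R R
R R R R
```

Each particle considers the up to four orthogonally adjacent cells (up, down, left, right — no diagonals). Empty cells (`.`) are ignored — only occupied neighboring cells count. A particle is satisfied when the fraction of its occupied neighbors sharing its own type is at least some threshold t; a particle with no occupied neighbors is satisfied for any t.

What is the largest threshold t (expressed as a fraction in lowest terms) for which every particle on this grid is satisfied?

(0,0)B 2/2
(0,1)B 3/3
(0,2)B 2/2
(1,0)B 2/2
(1,1)B 4/4
(1,2)B 3/3
(1,3)B 2/2
(2,1)B 1/1
(2,3)B 1/1
(3,2)B 0/1
(4,0)B 0/2
(4,1)R 2/3
(4,2)R 3/4
(4,3)R 2/2
(5,0)R 1/2
(5,1)R 3/3
(5,2)R 3/3
(5,3)R 2/2
The smallest same-type fraction is 0/1 at (3,2), which reduces to 0/1. Any threshold above that leaves this particle unsatisfied.

0/1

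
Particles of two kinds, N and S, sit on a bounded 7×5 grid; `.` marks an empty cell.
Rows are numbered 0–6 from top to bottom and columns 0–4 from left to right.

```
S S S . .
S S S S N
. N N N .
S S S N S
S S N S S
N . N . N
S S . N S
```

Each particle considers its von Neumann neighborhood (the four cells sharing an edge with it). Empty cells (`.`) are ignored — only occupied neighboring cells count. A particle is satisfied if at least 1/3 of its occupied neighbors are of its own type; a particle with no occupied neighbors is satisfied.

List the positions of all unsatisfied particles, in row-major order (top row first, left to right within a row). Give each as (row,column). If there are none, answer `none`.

(1,4), (3,2), (3,3), (4,2), (5,0), (5,4), (6,3), (6,4)

Row 0: (0,0)S 2/2 satisfied · (0,1)S 3/3 satisfied · (0,2)S 2/2 satisfied
Row 1: (1,0)S 2/2 satisfied · (1,1)S 3/4 satisfied · (1,2)S 3/4 satisfied · (1,3)S 1/3 satisfied · (1,4)N 0/1 not
Row 2: (2,1)N 1/3 satisfied · (2,2)N 2/4 satisfied · (2,3)N 2/3 satisfied
Row 3: (3,0)S 2/2 satisfied · (3,1)S 3/4 satisfied · (3,2)S 1/4 not · (3,3)N 1/4 not · (3,4)S 1/2 satisfied
Row 4: (4,0)S 2/3 satisfied · (4,1)S 2/3 satisfied · (4,2)N 1/4 not · (4,3)S 1/3 satisfied · (4,4)S 2/3 satisfied
Row 5: (5,0)N 0/2 not · (5,2)N 1/1 satisfied · (5,4)N 0/2 not
Row 6: (6,0)S 1/2 satisfied · (6,1)S 1/1 satisfied · (6,3)N 0/1 not · (6,4)S 0/2 not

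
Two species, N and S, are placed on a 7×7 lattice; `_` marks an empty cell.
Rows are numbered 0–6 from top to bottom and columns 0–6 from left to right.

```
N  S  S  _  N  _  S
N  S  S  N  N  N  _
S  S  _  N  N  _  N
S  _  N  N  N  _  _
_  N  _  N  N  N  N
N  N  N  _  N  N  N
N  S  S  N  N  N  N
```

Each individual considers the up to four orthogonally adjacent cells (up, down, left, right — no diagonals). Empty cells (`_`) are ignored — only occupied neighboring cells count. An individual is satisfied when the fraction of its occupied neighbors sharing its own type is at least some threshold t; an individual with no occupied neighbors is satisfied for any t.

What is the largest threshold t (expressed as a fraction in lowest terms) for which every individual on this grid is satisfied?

(0,0)N 1/2
(0,1)S 2/3
(0,2)S 2/2
(0,4)N 1/1
(0,6)S — no occupied neighbors
(1,0)N 1/3
(1,1)S 3/4
(1,2)S 2/3
(1,3)N 2/3
(1,4)N 4/4
(1,5)N 1/1
(2,0)S 2/3
(2,1)S 2/2
(2,3)N 3/3
(2,4)N 3/3
(2,6)N — no occupied neighbors
(3,0)S 1/1
(3,2)N 1/1
(3,3)N 4/4
(3,4)N 3/3
(4,1)N 1/1
(4,3)N 2/2
(4,4)N 4/4
(4,5)N 3/3
(4,6)N 2/2
(5,0)N 2/2
(5,1)N 3/4
(5,2)N 1/2
(5,4)N 3/3
(5,5)N 4/4
(5,6)N 3/3
(6,0)N 1/2
(6,1)S 1/3
(6,2)S 1/3
(6,3)N 1/2
(6,4)N 3/3
(6,5)N 3/3
(6,6)N 2/2
The smallest same-type fraction is 1/3 at (1,0), which reduces to 1/3. Any threshold above that leaves this individual unsatisfied.

1/3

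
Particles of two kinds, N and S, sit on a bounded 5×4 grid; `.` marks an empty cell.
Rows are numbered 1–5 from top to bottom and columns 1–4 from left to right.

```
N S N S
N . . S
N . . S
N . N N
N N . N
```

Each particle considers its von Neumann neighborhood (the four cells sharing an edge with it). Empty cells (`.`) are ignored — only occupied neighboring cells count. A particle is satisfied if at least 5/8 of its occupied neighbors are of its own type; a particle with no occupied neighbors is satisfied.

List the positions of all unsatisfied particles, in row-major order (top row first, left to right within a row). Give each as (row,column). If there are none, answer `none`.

(1,1), (1,2), (1,3), (1,4), (3,4)

Row 1: (1,1)N 1/2 not · (1,2)S 0/2 not · (1,3)N 0/2 not · (1,4)S 1/2 not
Row 2: (2,1)N 2/2 satisfied · (2,4)S 2/2 satisfied
Row 3: (3,1)N 2/2 satisfied · (3,4)S 1/2 not
Row 4: (4,1)N 2/2 satisfied · (4,3)N 1/1 satisfied · (4,4)N 2/3 satisfied
Row 5: (5,1)N 2/2 satisfied · (5,2)N 1/1 satisfied · (5,4)N 1/1 satisfied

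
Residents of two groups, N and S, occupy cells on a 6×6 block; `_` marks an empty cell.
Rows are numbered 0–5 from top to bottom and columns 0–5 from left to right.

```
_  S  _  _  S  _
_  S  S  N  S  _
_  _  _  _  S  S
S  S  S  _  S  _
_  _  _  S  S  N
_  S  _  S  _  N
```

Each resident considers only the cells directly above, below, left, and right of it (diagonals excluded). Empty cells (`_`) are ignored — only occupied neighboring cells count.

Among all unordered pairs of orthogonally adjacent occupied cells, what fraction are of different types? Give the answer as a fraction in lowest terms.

1/5

Scan each occupied cell's neighbors to the right and below so each pair is counted once.
Row 0: S(0,1)–S(1,1)= S(0,4)–S(1,4)=  → 0/2 unlike.
Row 1: S(1,1)–S(1,2)= S(1,2)–N(1,3)≠ N(1,3)–S(1,4)≠ S(1,4)–S(2,4)=  → 2/4 unlike.
Row 2: S(2,4)–S(2,5)= S(2,4)–S(3,4)=  → 0/2 unlike.
Row 3: S(3,0)–S(3,1)= S(3,1)–S(3,2)= S(3,4)–S(4,4)=  → 0/3 unlike.
Row 4: S(4,3)–S(4,4)= S(4,3)–S(5,3)= S(4,4)–N(4,5)≠ N(4,5)–N(5,5)=  → 1/4 unlike.
Total adjacent occupied pairs: 15; unlike-type pairs: 3.
3/15 reduces to 1/5.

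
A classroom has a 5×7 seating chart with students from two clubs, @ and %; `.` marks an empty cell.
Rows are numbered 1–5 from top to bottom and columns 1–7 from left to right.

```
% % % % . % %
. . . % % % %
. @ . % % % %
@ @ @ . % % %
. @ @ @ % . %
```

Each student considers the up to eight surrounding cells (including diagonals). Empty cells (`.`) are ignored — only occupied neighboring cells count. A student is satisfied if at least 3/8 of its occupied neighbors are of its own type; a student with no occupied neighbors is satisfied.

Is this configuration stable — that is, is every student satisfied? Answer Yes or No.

Yes

(1,1)% 1/1 satisfied
(1,2)% 2/2 satisfied
(1,3)% 3/3 satisfied
(1,4)% 3/3 satisfied
(1,6)% 4/4 satisfied
(1,7)% 3/3 satisfied
(2,4)% 5/5 satisfied
(2,5)% 7/7 satisfied
(2,6)% 7/7 satisfied
(2,7)% 5/5 satisfied
(3,2)@ 3/3 satisfied
(3,4)% 4/5 satisfied
(3,5)% 7/7 satisfied
(3,6)% 8/8 satisfied
(3,7)% 5/5 satisfied
(4,1)@ 3/3 satisfied
(4,2)@ 5/5 satisfied
(4,3)@ 5/6 satisfied
(4,5)% 5/6 satisfied
(4,6)% 7/7 satisfied
(4,7)% 4/4 satisfied
(5,2)@ 4/4 satisfied
(5,3)@ 4/4 satisfied
(5,4)@ 2/4 satisfied
(5,5)% 2/3 satisfied
(5,7)% 2/2 satisfied
All meet the threshold, so the configuration is stable.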